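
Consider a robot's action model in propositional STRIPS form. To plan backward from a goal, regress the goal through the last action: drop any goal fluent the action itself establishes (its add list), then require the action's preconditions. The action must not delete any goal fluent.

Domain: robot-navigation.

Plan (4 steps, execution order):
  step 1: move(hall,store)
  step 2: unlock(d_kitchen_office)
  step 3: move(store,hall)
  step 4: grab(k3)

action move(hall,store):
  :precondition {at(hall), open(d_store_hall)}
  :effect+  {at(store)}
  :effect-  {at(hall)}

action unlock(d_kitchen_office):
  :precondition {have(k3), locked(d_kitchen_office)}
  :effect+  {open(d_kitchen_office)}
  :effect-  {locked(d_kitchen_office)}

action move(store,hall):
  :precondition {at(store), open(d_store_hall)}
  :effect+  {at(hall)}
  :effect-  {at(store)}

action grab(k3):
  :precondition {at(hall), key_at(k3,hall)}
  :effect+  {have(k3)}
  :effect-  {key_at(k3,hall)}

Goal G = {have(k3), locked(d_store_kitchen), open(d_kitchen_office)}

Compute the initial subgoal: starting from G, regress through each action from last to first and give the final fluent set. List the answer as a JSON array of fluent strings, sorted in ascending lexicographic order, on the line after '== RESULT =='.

Regress step by step:
  through step 4 (grab(k3)): drop {have(k3)}, keep {locked(d_store_kitchen), open(d_kitchen_office)}, require {at(hall), key_at(k3,hall)}
    → {at(hall), key_at(k3,hall), locked(d_store_kitchen), open(d_kitchen_office)}
  through step 3 (move(store,hall)): drop {at(hall)}, keep {key_at(k3,hall), locked(d_store_kitchen), open(d_kitchen_office)}, require {at(store), open(d_store_hall)}
    → {at(store), key_at(k3,hall), locked(d_store_kitchen), open(d_kitchen_office), open(d_store_hall)}
  through step 2 (unlock(d_kitchen_office)): drop {open(d_kitchen_office)}, keep {at(store), key_at(k3,hall), locked(d_store_kitchen), open(d_store_hall)}, require {have(k3), locked(d_kitchen_office)}
    → {at(store), have(k3), key_at(k3,hall), locked(d_kitchen_office), locked(d_store_kitchen), open(d_store_hall)}
  through step 1 (move(hall,store)): drop {at(store)}, keep {have(k3), key_at(k3,hall), locked(d_kitchen_office), locked(d_store_kitchen), open(d_store_hall)}, require {at(hall), open(d_store_hall)}
    → {at(hall), have(k3), key_at(k3,hall), locked(d_kitchen_office), locked(d_store_kitchen), open(d_store_hall)}

== RESULT ==
["at(hall)", "have(k3)", "key_at(k3,hall)", "locked(d_kitchen_office)", "locked(d_store_kitchen)", "open(d_store_hall)"]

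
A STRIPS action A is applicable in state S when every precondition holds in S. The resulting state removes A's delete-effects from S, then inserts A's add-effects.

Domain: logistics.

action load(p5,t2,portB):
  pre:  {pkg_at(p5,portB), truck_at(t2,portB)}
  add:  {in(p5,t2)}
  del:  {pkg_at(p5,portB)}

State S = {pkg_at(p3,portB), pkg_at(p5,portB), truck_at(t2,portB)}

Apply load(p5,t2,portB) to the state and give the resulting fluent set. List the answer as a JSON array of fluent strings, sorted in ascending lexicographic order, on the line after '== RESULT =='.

Progress:
  pre ⊆ S: {pkg_at(p5,portB), truck_at(t2,portB)} ⊆ S  — applicable
  S \ del = {pkg_at(p3,portB), truck_at(t2,portB)}
  ∪ add   = {in(p5,t2), pkg_at(p3,portB), truck_at(t2,portB)}

== RESULT ==
["in(p5,t2)", "pkg_at(p3,portB)", "truck_at(t2,portB)"]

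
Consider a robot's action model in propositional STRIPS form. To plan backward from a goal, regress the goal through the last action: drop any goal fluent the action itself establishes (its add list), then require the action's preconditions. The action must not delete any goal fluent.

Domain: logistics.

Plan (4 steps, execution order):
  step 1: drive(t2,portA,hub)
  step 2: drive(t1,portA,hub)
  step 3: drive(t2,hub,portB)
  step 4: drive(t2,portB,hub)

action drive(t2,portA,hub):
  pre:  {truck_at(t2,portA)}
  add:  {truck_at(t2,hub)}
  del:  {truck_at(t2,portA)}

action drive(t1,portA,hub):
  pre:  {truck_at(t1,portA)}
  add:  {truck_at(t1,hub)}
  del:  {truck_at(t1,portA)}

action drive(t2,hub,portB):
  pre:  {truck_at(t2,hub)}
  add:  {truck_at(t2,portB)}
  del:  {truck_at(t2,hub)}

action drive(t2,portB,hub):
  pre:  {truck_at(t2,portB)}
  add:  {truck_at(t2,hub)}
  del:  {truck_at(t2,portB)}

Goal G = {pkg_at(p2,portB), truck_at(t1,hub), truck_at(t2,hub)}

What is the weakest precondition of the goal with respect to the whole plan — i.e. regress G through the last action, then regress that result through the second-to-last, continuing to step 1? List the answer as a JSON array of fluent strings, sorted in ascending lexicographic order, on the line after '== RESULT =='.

Regress step by step:
  through step 4 (drive(t2,portB,hub)): drop {truck_at(t2,hub)}, keep {pkg_at(p2,portB), truck_at(t1,hub)}, require {truck_at(t2,portB)}
    → {pkg_at(p2,portB), truck_at(t1,hub), truck_at(t2,portB)}
  through step 3 (drive(t2,hub,portB)): drop {truck_at(t2,portB)}, keep {pkg_at(p2,portB), truck_at(t1,hub)}, require {truck_at(t2,hub)}
    → {pkg_at(p2,portB), truck_at(t1,hub), truck_at(t2,hub)}
  through step 2 (drive(t1,portA,hub)): drop {truck_at(t1,hub)}, keep {pkg_at(p2,portB), truck_at(t2,hub)}, require {truck_at(t1,portA)}
    → {pkg_at(p2,portB), truck_at(t1,portA), truck_at(t2,hub)}
  through step 1 (drive(t2,portA,hub)): drop {truck_at(t2,hub)}, keep {pkg_at(p2,portB), truck_at(t1,portA)}, require {truck_at(t2,portA)}
    → {pkg_at(p2,portB), truck_at(t1,portA), truck_at(t2,portA)}

== RESULT ==
["pkg_at(p2,portB)", "truck_at(t1,portA)", "truck_at(t2,portA)"]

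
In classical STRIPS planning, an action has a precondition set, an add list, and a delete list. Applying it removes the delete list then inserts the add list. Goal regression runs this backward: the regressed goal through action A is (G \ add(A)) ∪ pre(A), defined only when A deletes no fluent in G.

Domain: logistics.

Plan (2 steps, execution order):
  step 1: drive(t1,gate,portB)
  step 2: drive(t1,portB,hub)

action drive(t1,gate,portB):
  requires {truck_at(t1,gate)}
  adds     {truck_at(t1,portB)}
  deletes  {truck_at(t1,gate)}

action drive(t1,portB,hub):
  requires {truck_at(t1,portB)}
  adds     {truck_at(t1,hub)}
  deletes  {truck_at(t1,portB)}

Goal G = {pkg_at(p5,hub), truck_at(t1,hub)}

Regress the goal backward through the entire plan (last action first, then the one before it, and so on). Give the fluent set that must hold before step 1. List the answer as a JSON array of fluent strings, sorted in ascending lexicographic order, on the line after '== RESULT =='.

Work backward from the goal:
  through step 2 (drive(t1,portB,hub)): drop {truck_at(t1,hub)}, keep {pkg_at(p5,hub)}, require {truck_at(t1,portB)}
    → {pkg_at(p5,hub), truck_at(t1,portB)}
  through step 1 (drive(t1,gate,portB)): drop {truck_at(t1,portB)}, keep {pkg_at(p5,hub)}, require {truck_at(t1,gate)}
    → {pkg_at(p5,hub), truck_at(t1,gate)}

== RESULT ==
["pkg_at(p5,hub)", "truck_at(t1,gate)"]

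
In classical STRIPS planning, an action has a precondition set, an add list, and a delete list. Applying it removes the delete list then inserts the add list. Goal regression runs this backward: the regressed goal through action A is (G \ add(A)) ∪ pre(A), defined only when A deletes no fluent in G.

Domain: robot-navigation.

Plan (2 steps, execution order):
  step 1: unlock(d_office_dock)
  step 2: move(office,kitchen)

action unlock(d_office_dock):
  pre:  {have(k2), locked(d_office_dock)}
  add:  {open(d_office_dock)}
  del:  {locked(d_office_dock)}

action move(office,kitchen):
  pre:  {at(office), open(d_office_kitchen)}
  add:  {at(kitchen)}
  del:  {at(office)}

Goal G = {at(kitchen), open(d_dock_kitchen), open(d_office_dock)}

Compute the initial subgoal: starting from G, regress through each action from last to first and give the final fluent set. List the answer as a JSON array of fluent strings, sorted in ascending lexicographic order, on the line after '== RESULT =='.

Work backward from the goal:
  through step 2 (move(office,kitchen)): drop {at(kitchen)}, keep {open(d_dock_kitchen), open(d_office_dock)}, require {at(office), open(d_office_kitchen)}
    → {at(office), open(d_dock_kitchen), open(d_office_dock), open(d_office_kitchen)}
  through step 1 (unlock(d_office_dock)): drop {open(d_office_dock)}, keep {at(office), open(d_dock_kitchen), open(d_office_kitchen)}, require {have(k2), locked(d_office_dock)}
    → {at(office), have(k2), locked(d_office_dock), open(d_dock_kitchen), open(d_office_kitchen)}

== RESULT ==
["at(office)", "have(k2)", "locked(d_office_dock)", "open(d_dock_kitchen)", "open(d_office_kitchen)"]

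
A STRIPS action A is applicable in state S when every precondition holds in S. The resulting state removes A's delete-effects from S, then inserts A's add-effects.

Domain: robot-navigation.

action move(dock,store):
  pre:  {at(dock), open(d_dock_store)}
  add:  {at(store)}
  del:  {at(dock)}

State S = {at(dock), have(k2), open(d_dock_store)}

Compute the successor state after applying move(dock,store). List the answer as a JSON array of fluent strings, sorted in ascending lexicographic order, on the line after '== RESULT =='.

Progress:
  pre ⊆ S: {at(dock), open(d_dock_store)} ⊆ S  — applicable
  S \ del = {have(k2), open(d_dock_store)}
  ∪ add   = {at(store), have(k2), open(d_dock_store)}

== RESULT ==
["at(store)", "have(k2)", "open(d_dock_store)"]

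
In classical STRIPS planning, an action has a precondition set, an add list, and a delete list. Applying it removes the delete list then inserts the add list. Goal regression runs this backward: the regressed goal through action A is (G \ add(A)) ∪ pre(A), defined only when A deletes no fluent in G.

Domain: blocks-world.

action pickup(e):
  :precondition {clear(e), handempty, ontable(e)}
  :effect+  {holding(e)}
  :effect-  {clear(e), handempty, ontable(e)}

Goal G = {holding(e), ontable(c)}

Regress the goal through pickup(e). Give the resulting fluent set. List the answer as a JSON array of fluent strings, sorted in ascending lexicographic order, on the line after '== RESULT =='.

Regress:
  G ∩ del = {}  (empty — regression defined)
  G \ add = {holding(e), ontable(c)} \ {holding(e)} = {ontable(c)}
  ∪ pre   = {ontable(c)} ∪ {clear(e), handempty, ontable(e)}
          = {clear(e), handempty, ontable(c), ontable(e)}

== RESULT ==
["clear(e)", "handempty", "ontable(c)", "ontable(e)"]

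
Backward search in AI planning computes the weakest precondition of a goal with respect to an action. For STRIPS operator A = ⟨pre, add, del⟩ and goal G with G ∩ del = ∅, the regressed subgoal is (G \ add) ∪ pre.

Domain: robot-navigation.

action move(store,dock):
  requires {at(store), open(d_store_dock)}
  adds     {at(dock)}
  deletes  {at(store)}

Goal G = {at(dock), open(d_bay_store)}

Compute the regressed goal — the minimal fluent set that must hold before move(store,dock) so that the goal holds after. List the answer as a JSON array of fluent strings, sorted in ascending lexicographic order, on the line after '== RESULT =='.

Regress:
  G ∩ del = {}  (empty — regression defined)
  G \ add = {at(dock), open(d_bay_store)} \ {at(dock)} = {open(d_bay_store)}
  ∪ pre   = {open(d_bay_store)} ∪ {at(store), open(d_store_dock)}
          = {at(store), open(d_bay_store), open(d_store_dock)}

== RESULT ==
["at(store)", "open(d_bay_store)", "open(d_store_dock)"]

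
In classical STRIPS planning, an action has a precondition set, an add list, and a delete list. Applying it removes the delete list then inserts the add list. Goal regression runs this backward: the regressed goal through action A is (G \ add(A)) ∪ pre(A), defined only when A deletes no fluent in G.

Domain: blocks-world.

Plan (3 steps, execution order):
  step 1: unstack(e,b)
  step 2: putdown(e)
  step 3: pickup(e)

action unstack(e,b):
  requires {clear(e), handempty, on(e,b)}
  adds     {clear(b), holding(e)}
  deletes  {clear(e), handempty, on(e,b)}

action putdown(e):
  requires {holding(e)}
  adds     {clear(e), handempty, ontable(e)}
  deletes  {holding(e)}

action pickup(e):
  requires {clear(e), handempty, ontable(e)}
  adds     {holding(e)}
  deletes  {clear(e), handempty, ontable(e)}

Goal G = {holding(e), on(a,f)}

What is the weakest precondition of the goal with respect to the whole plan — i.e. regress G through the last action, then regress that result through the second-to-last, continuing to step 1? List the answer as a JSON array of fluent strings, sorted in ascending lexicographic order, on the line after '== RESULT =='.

Regress step by step:
  through step 3 (pickup(e)): drop {holding(e)}, keep {on(a,f)}, require {clear(e), handempty, ontable(e)}
    → {clear(e), handempty, on(a,f), ontable(e)}
  through step 2 (putdown(e)): drop {clear(e), handempty, ontable(e)}, keep {on(a,f)}, require {holding(e)}
    → {holding(e), on(a,f)}
  through step 1 (unstack(e,b)): drop {holding(e)}, keep {on(a,f)}, require {clear(e), handempty, on(e,b)}
    → {clear(e), handempty, on(a,f), on(e,b)}

== RESULT ==
["clear(e)", "handempty", "on(a,f)", "on(e,b)"]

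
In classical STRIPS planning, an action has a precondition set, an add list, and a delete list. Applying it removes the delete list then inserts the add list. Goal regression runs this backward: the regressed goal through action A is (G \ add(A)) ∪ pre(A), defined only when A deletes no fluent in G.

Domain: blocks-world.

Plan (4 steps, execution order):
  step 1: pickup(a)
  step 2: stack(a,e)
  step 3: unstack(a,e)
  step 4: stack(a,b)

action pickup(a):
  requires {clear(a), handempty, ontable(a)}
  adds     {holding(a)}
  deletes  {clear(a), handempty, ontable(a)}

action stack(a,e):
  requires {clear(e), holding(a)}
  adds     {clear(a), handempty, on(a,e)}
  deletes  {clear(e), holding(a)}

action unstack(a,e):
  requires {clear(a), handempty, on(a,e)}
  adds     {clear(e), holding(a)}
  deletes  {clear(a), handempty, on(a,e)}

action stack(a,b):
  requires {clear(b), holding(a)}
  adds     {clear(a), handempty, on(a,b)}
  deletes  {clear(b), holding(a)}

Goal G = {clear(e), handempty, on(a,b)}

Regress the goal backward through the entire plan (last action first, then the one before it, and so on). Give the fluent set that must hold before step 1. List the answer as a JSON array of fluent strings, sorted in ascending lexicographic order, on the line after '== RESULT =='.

Regress step by step:
  through step 4 (stack(a,b)): drop {handempty, on(a,b)}, keep {clear(e)}, require {clear(b), holding(a)}
    → {clear(b), clear(e), holding(a)}
  through step 3 (unstack(a,e)): drop {clear(e), holding(a)}, keep {clear(b)}, require {clear(a), handempty, on(a,e)}
    → {clear(a), clear(b), handempty, on(a,e)}
  through step 2 (stack(a,e)): drop {clear(a), handempty, on(a,e)}, keep {clear(b)}, require {clear(e), holding(a)}
    → {clear(b), clear(e), holding(a)}
  through step 1 (pickup(a)): drop {holding(a)}, keep {clear(b), clear(e)}, require {clear(a), handempty, ontable(a)}
    → {clear(a), clear(b), clear(e), handempty, ontable(a)}

== RESULT ==
["clear(a)", "clear(b)", "clear(e)", "handempty", "ontable(a)"]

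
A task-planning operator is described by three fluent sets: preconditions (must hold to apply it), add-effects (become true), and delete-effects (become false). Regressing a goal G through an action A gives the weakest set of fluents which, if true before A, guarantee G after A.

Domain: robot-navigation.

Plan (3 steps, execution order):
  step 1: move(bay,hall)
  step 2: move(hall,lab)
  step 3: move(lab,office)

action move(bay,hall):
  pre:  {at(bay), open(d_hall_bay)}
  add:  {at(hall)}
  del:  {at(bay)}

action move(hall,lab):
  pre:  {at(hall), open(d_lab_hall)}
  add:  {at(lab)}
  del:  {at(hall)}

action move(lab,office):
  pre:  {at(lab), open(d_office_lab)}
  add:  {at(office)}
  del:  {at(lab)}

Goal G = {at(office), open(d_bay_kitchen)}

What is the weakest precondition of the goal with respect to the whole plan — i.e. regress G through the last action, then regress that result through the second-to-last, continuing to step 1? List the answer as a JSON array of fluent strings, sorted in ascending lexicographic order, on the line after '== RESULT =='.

Regress step by step:
  through step 3 (move(lab,office)): drop {at(office)}, keep {open(d_bay_kitchen)}, require {at(lab), open(d_office_lab)}
    → {at(lab), open(d_bay_kitchen), open(d_office_lab)}
  through step 2 (move(hall,lab)): drop {at(lab)}, keep {open(d_bay_kitchen), open(d_office_lab)}, require {at(hall), open(d_lab_hall)}
    → {at(hall), open(d_bay_kitchen), open(d_lab_hall), open(d_office_lab)}
  through step 1 (move(bay,hall)): drop {at(hall)}, keep {open(d_bay_kitchen), open(d_lab_hall), open(d_office_lab)}, require {at(bay), open(d_hall_bay)}
    → {at(bay), open(d_bay_kitchen), open(d_hall_bay), open(d_lab_hall), open(d_office_lab)}

== RESULT ==
["at(bay)", "open(d_bay_kitchen)", "open(d_hall_bay)", "open(d_lab_hall)", "open(d_office_lab)"]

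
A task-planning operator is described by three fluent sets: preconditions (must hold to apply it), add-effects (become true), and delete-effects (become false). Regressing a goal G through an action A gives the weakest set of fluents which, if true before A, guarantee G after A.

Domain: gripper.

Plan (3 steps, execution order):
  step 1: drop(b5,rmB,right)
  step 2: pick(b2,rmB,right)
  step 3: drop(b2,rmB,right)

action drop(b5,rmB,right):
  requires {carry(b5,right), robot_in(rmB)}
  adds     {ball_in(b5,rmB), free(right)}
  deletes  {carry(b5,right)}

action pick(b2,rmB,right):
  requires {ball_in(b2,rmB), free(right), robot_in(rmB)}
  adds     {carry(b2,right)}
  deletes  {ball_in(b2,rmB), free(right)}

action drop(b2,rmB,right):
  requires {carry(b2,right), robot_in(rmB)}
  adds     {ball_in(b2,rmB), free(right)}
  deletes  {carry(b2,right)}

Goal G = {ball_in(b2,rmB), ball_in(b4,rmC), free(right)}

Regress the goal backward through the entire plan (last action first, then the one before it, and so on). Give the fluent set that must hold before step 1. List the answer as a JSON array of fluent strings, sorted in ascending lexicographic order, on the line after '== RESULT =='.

Regress step by step:
  through step 3 (drop(b2,rmB,right)): drop {ball_in(b2,rmB), free(right)}, keep {ball_in(b4,rmC)}, require {carry(b2,right), robot_in(rmB)}
    → {ball_in(b4,rmC), carry(b2,right), robot_in(rmB)}
  through step 2 (pick(b2,rmB,right)): drop {carry(b2,right)}, keep {ball_in(b4,rmC), robot_in(rmB)}, require {ball_in(b2,rmB), free(right), robot_in(rmB)}
    → {ball_in(b2,rmB), ball_in(b4,rmC), free(right), robot_in(rmB)}
  through step 1 (drop(b5,rmB,right)): drop {free(right)}, keep {ball_in(b2,rmB), ball_in(b4,rmC), robot_in(rmB)}, require {carry(b5,right), robot_in(rmB)}
    → {ball_in(b2,rmB), ball_in(b4,rmC), carry(b5,right), robot_in(rmB)}

== RESULT ==
["ball_in(b2,rmB)", "ball_in(b4,rmC)", "carry(b5,right)", "robot_in(rmB)"]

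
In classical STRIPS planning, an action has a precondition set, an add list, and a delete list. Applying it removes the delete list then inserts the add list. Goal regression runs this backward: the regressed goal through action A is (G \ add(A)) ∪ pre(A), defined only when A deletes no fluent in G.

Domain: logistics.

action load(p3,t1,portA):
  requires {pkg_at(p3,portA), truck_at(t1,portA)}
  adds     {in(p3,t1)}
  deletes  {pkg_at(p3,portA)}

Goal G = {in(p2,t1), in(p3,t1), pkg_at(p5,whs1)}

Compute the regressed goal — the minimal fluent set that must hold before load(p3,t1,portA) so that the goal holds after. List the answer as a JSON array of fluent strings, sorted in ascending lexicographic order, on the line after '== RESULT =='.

Compute (G \ add) ∪ pre:
  G ∩ del = {}  (empty — regression defined)
  G \ add = {in(p2,t1), in(p3,t1), pkg_at(p5,whs1)} \ {in(p3,t1)} = {in(p2,t1), pkg_at(p5,whs1)}
  ∪ pre   = {in(p2,t1), pkg_at(p5,whs1)} ∪ {pkg_at(p3,portA), truck_at(t1,portA)}
          = {in(p2,t1), pkg_at(p3,portA), pkg_at(p5,whs1), truck_at(t1,portA)}

== RESULT ==
["in(p2,t1)", "pkg_at(p3,portA)", "pkg_at(p5,whs1)", "truck_at(t1,portA)"]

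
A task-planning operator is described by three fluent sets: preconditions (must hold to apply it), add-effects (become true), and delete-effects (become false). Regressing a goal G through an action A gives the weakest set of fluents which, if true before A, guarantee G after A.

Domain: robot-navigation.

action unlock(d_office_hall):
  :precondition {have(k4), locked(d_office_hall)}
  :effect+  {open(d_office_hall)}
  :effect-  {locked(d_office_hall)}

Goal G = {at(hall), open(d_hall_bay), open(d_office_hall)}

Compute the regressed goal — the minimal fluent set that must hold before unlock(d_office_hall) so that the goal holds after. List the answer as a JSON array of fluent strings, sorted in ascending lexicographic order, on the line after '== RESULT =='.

Regress:
  G ∩ del = {}  (empty — regression defined)
  G \ add = {at(hall), open(d_hall_bay), open(d_office_hall)} \ {open(d_office_hall)} = {at(hall), open(d_hall_bay)}
  ∪ pre   = {at(hall), open(d_hall_bay)} ∪ {have(k4), locked(d_office_hall)}
          = {at(hall), have(k4), locked(d_office_hall), open(d_hall_bay)}

== RESULT ==
["at(hall)", "have(k4)", "locked(d_office_hall)", "open(d_hall_bay)"]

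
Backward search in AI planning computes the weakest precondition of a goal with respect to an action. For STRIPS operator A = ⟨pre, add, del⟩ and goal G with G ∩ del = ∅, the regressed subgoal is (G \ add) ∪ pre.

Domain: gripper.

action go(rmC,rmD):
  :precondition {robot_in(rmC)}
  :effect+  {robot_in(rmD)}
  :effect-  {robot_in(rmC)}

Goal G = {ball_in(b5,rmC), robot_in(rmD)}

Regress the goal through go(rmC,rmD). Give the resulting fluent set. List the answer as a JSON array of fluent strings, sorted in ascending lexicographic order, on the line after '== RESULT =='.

Compute (G \ add) ∪ pre:
  G ∩ del = {}  (empty — regression defined)
  G \ add = {ball_in(b5,rmC), robot_in(rmD)} \ {robot_in(rmD)} = {ball_in(b5,rmC)}
  ∪ pre   = {ball_in(b5,rmC)} ∪ {robot_in(rmC)}
          = {ball_in(b5,rmC), robot_in(rmC)}

== RESULT ==
["ball_in(b5,rmC)", "robot_in(rmC)"]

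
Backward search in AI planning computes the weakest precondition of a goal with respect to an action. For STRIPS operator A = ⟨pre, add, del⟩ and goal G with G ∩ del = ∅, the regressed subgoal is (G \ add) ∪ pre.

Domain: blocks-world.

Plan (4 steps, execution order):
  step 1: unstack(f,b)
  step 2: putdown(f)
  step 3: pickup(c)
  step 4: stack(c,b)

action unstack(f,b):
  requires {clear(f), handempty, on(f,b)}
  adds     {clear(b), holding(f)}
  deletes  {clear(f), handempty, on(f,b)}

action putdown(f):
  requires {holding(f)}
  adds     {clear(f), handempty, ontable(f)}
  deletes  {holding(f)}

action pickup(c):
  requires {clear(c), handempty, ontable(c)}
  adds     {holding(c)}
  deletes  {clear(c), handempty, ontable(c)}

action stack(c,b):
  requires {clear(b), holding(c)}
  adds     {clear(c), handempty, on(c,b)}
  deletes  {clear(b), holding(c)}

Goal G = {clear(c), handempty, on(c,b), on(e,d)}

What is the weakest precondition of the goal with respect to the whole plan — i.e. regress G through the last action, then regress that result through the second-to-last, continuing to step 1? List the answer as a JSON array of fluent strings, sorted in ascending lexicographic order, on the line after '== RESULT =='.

Regress step by step:
  through step 4 (stack(c,b)): drop {clear(c), handempty, on(c,b)}, keep {on(e,d)}, require {clear(b), holding(c)}
    → {clear(b), holding(c), on(e,d)}
  through step 3 (pickup(c)): drop {holding(c)}, keep {clear(b), on(e,d)}, require {clear(c), handempty, ontable(c)}
    → {clear(b), clear(c), handempty, on(e,d), ontable(c)}
  through step 2 (putdown(f)): drop {handempty}, keep {clear(b), clear(c), on(e,d), ontable(c)}, require {holding(f)}
    → {clear(b), clear(c), holding(f), on(e,d), ontable(c)}
  through step 1 (unstack(f,b)): drop {clear(b), holding(f)}, keep {clear(c), on(e,d), ontable(c)}, require {clear(f), handempty, on(f,b)}
    → {clear(c), clear(f), handempty, on(e,d), on(f,b), ontable(c)}

== RESULT ==
["clear(c)", "clear(f)", "handempty", "on(e,d)", "on(f,b)", "ontable(c)"]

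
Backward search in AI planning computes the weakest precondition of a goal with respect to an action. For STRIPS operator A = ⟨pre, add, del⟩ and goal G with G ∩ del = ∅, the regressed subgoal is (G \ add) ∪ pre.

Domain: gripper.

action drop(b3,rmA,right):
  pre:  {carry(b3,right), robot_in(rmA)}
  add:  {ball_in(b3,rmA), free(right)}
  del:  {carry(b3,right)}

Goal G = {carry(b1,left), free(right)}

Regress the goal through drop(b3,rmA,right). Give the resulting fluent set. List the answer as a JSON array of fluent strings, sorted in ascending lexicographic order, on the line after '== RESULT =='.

Regress:
  G ∩ del = {}  (empty — regression defined)
  G \ add = {carry(b1,left), free(right)} \ {ball_in(b3,rmA), free(right)} = {carry(b1,left)}
  ∪ pre   = {carry(b1,left)} ∪ {carry(b3,right), robot_in(rmA)}
          = {carry(b1,left), carry(b3,right), robot_in(rmA)}

== RESULT ==
["carry(b1,left)", "carry(b3,right)", "robot_in(rmA)"]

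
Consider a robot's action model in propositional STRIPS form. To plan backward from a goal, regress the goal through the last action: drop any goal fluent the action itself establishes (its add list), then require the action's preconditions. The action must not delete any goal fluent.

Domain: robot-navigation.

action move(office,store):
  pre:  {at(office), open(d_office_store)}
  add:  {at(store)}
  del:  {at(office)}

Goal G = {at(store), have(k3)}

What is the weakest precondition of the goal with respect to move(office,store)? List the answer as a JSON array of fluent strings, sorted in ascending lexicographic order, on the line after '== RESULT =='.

Compute (G \ add) ∪ pre:
  G ∩ del = {}  (empty — regression defined)
  G \ add = {at(store), have(k3)} \ {at(store)} = {have(k3)}
  ∪ pre   = {have(k3)} ∪ {at(office), open(d_office_store)}
          = {at(office), have(k3), open(d_office_store)}

== RESULT ==
["at(office)", "have(k3)", "open(d_office_store)"]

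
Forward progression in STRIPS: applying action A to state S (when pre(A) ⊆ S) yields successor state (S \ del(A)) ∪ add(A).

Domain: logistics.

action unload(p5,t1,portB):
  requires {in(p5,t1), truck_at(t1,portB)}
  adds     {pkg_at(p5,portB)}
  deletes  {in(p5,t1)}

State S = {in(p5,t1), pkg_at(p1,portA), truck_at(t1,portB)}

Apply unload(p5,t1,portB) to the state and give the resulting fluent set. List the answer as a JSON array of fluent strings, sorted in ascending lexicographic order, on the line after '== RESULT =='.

Progress:
  pre ⊆ S: {in(p5,t1), truck_at(t1,portB)} ⊆ S  — applicable
  S \ del = {pkg_at(p1,portA), truck_at(t1,portB)}
  ∪ add   = {pkg_at(p1,portA), pkg_at(p5,portB), truck_at(t1,portB)}

== RESULT ==
["pkg_at(p1,portA)", "pkg_at(p5,portB)", "truck_at(t1,portB)"]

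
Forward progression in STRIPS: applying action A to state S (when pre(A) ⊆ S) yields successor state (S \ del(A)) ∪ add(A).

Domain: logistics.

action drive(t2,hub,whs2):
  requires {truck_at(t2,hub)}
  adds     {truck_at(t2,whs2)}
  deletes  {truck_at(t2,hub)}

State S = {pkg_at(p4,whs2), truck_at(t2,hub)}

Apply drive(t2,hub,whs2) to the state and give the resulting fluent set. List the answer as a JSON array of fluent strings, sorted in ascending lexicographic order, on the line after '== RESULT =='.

Compute (S \ del) ∪ add:
  pre ⊆ S: {truck_at(t2,hub)} ⊆ S  — applicable
  S \ del = {pkg_at(p4,whs2)}
  ∪ add   = {pkg_at(p4,whs2), truck_at(t2,whs2)}

== RESULT ==
["pkg_at(p4,whs2)", "truck_at(t2,whs2)"]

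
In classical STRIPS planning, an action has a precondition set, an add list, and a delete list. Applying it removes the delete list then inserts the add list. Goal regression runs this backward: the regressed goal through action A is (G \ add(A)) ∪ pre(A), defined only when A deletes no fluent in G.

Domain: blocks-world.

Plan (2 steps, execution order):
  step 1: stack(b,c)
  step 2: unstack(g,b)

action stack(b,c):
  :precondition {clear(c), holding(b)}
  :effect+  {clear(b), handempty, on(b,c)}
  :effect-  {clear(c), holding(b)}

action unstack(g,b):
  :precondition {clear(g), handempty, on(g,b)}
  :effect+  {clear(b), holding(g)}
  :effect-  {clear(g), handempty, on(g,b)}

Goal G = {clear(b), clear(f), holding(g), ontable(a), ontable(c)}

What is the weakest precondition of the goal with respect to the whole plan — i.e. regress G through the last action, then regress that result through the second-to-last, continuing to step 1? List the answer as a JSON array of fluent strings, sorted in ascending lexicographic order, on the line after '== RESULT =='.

Regress step by step:
  through step 2 (unstack(g,b)): drop {clear(b), holding(g)}, keep {clear(f), ontable(a), ontable(c)}, require {clear(g), handempty, on(g,b)}
    → {clear(f), clear(g), handempty, on(g,b), ontable(a), ontable(c)}
  through step 1 (stack(b,c)): drop {handempty}, keep {clear(f), clear(g), on(g,b), ontable(a), ontable(c)}, require {clear(c), holding(b)}
    → {clear(c), clear(f), clear(g), holding(b), on(g,b), ontable(a), ontable(c)}

== RESULT ==
["clear(c)", "clear(f)", "clear(g)", "holding(b)", "on(g,b)", "ontable(a)", "ontable(c)"]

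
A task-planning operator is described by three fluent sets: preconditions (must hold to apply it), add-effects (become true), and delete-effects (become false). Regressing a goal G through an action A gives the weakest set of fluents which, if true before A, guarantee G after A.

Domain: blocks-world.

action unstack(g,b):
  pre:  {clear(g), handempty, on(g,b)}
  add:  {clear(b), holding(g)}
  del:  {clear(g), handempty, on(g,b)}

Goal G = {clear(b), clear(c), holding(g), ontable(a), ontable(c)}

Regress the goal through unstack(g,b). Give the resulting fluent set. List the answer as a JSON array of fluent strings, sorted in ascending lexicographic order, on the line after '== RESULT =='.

Regress:
  G ∩ del = {}  (empty — regression defined)
  G \ add = {clear(b), clear(c), holding(g), ontable(a), ontable(c)} \ {clear(b), holding(g)} = {clear(c), ontable(a), ontable(c)}
  ∪ pre   = {clear(c), ontable(a), ontable(c)} ∪ {clear(g), handempty, on(g,b)}
          = {clear(c), clear(g), handempty, on(g,b), ontable(a), ontable(c)}

== RESULT ==
["clear(c)", "clear(g)", "handempty", "on(g,b)", "ontable(a)", "ontable(c)"]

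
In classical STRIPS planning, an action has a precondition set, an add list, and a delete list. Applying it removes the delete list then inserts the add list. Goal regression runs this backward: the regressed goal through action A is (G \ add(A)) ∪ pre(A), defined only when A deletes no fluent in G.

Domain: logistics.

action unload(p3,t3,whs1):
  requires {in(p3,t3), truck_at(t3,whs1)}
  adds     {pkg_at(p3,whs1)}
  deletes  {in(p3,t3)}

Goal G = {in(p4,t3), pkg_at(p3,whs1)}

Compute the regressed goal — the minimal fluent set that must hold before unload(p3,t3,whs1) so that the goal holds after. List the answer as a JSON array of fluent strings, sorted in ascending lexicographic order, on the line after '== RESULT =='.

Compute (G \ add) ∪ pre:
  G ∩ del = {}  (empty — regression defined)
  G \ add = {in(p4,t3), pkg_at(p3,whs1)} \ {pkg_at(p3,whs1)} = {in(p4,t3)}
  ∪ pre   = {in(p4,t3)} ∪ {in(p3,t3), truck_at(t3,whs1)}
          = {in(p3,t3), in(p4,t3), truck_at(t3,whs1)}

== RESULT ==
["in(p3,t3)", "in(p4,t3)", "truck_at(t3,whs1)"]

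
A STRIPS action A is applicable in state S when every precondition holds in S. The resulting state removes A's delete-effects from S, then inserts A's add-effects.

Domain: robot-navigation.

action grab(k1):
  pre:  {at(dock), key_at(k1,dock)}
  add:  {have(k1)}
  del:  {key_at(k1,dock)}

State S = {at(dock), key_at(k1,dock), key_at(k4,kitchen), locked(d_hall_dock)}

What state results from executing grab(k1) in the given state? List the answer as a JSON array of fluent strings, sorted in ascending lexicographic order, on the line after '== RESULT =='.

Progress:
  pre ⊆ S: {at(dock), key_at(k1,dock)} ⊆ S  — applicable
  S \ del = {at(dock), key_at(k4,kitchen), locked(d_hall_dock)}
  ∪ add   = {at(dock), have(k1), key_at(k4,kitchen), locked(d_hall_dock)}

== RESULT ==
["at(dock)", "have(k1)", "key_at(k4,kitchen)", "locked(d_hall_dock)"]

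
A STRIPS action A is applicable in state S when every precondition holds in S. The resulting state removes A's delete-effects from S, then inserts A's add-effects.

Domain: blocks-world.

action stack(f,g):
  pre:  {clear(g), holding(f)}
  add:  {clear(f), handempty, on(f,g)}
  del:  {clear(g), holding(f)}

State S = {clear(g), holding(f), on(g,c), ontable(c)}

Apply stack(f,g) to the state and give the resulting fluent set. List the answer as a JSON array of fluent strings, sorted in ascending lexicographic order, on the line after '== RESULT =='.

Progress:
  pre ⊆ S: {clear(g), holding(f)} ⊆ S  — applicable
  S \ del = {on(g,c), ontable(c)}
  ∪ add   = {clear(f), handempty, on(f,g), on(g,c), ontable(c)}

== RESULT ==
["clear(f)", "handempty", "on(f,g)", "on(g,c)", "ontable(c)"]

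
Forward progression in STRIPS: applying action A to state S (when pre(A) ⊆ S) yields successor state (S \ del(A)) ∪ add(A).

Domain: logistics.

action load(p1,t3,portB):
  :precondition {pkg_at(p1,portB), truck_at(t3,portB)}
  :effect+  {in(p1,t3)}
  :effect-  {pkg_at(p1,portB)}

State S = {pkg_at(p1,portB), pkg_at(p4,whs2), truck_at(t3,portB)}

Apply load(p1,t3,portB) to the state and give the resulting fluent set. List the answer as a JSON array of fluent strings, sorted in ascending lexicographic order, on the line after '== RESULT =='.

Compute (S \ del) ∪ add:
  pre ⊆ S: {pkg_at(p1,portB), truck_at(t3,portB)} ⊆ S  — applicable
  S \ del = {pkg_at(p4,whs2), truck_at(t3,portB)}
  ∪ add   = {in(p1,t3), pkg_at(p4,whs2), truck_at(t3,portB)}

== RESULT ==
["in(p1,t3)", "pkg_at(p4,whs2)", "truck_at(t3,portB)"]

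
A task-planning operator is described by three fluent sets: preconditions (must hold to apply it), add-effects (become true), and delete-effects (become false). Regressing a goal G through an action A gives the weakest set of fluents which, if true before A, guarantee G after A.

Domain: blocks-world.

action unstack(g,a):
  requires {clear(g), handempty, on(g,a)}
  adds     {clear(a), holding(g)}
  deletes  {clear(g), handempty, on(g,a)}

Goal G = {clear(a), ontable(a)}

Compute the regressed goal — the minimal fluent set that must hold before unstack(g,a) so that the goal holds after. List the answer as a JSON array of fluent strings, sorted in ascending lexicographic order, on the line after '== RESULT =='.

Compute (G \ add) ∪ pre:
  G ∩ del = {}  (empty — regression defined)
  G \ add = {clear(a), ontable(a)} \ {clear(a), holding(g)} = {ontable(a)}
  ∪ pre   = {ontable(a)} ∪ {clear(g), handempty, on(g,a)}
          = {clear(g), handempty, on(g,a), ontable(a)}

== RESULT ==
["clear(g)", "handempty", "on(g,a)", "ontable(a)"]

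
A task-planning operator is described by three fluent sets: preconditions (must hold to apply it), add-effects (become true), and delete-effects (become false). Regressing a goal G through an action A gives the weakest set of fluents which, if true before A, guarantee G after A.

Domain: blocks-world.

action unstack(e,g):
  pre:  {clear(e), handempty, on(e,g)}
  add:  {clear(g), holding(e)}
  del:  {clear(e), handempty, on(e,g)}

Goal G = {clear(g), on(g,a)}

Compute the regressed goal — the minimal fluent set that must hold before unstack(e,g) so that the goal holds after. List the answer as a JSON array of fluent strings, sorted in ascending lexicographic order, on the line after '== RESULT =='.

Compute (G \ add) ∪ pre:
  G ∩ del = {}  (empty — regression defined)
  G \ add = {clear(g), on(g,a)} \ {clear(g), holding(e)} = {on(g,a)}
  ∪ pre   = {on(g,a)} ∪ {clear(e), handempty, on(e,g)}
          = {clear(e), handempty, on(e,g), on(g,a)}

== RESULT ==
["clear(e)", "handempty", "on(e,g)", "on(g,a)"]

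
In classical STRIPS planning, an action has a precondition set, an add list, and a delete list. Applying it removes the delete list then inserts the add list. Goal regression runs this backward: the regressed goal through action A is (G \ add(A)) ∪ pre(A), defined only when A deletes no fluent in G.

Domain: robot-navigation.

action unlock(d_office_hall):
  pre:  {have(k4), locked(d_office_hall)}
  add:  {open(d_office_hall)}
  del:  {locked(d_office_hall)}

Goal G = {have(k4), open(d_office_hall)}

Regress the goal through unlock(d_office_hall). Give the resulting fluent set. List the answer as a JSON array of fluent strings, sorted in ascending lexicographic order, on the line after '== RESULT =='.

Compute (G \ add) ∪ pre:
  G ∩ del = {}  (empty — regression defined)
  G \ add = {have(k4), open(d_office_hall)} \ {open(d_office_hall)} = {have(k4)}
  ∪ pre   = {have(k4)} ∪ {have(k4), locked(d_office_hall)}
          = {have(k4), locked(d_office_hall)}

== RESULT ==
["have(k4)", "locked(d_office_hall)"]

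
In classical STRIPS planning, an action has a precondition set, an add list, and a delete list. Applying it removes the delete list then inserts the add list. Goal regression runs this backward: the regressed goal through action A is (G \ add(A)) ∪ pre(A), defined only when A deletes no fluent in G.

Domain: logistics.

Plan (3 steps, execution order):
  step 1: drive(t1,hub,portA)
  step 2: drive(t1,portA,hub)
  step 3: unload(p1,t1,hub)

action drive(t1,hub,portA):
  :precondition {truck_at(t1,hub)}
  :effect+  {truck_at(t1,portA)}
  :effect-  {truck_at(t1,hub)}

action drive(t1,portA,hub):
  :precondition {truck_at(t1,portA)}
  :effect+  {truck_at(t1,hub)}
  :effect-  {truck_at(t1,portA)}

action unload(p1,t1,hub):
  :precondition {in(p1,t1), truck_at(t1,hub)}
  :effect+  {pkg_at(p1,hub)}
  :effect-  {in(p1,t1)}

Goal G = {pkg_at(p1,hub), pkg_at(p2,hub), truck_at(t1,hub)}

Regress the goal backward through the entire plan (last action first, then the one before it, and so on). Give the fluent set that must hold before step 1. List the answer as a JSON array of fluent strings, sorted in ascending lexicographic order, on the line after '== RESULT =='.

Work backward from the goal:
  through step 3 (unload(p1,t1,hub)): drop {pkg_at(p1,hub)}, keep {pkg_at(p2,hub), truck_at(t1,hub)}, require {in(p1,t1), truck_at(t1,hub)}
    → {in(p1,t1), pkg_at(p2,hub), truck_at(t1,hub)}
  through step 2 (drive(t1,portA,hub)): drop {truck_at(t1,hub)}, keep {in(p1,t1), pkg_at(p2,hub)}, require {truck_at(t1,portA)}
    → {in(p1,t1), pkg_at(p2,hub), truck_at(t1,portA)}
  through step 1 (drive(t1,hub,portA)): drop {truck_at(t1,portA)}, keep {in(p1,t1), pkg_at(p2,hub)}, require {truck_at(t1,hub)}
    → {in(p1,t1), pkg_at(p2,hub), truck_at(t1,hub)}

== RESULT ==
["in(p1,t1)", "pkg_at(p2,hub)", "truck_at(t1,hub)"]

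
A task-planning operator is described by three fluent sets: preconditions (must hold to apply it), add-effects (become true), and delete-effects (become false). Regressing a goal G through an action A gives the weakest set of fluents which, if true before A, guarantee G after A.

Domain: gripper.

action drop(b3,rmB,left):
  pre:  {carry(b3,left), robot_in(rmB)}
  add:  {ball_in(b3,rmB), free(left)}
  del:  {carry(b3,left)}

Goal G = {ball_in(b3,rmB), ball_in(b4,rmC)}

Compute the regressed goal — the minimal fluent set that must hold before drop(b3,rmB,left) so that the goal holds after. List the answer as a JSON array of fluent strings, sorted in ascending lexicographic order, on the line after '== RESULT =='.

Compute (G \ add) ∪ pre:
  G ∩ del = {}  (empty — regression defined)
  G \ add = {ball_in(b3,rmB), ball_in(b4,rmC)} \ {ball_in(b3,rmB), free(left)} = {ball_in(b4,rmC)}
  ∪ pre   = {ball_in(b4,rmC)} ∪ {carry(b3,left), robot_in(rmB)}
          = {ball_in(b4,rmC), carry(b3,left), robot_in(rmB)}

== RESULT ==
["ball_in(b4,rmC)", "carry(b3,left)", "robot_in(rmB)"]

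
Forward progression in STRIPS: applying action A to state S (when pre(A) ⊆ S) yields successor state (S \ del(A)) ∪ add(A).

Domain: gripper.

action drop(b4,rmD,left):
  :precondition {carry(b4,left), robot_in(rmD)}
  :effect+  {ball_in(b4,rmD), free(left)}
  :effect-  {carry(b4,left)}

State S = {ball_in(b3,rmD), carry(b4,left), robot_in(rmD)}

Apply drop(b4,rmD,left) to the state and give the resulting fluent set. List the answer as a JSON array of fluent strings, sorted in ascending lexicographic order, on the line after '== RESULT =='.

Progress:
  pre ⊆ S: {carry(b4,left), robot_in(rmD)} ⊆ S  — applicable
  S \ del = {ball_in(b3,rmD), robot_in(rmD)}
  ∪ add   = {ball_in(b3,rmD), ball_in(b4,rmD), free(left), robot_in(rmD)}

== RESULT ==
["ball_in(b3,rmD)", "ball_in(b4,rmD)", "free(left)", "robot_in(rmD)"]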